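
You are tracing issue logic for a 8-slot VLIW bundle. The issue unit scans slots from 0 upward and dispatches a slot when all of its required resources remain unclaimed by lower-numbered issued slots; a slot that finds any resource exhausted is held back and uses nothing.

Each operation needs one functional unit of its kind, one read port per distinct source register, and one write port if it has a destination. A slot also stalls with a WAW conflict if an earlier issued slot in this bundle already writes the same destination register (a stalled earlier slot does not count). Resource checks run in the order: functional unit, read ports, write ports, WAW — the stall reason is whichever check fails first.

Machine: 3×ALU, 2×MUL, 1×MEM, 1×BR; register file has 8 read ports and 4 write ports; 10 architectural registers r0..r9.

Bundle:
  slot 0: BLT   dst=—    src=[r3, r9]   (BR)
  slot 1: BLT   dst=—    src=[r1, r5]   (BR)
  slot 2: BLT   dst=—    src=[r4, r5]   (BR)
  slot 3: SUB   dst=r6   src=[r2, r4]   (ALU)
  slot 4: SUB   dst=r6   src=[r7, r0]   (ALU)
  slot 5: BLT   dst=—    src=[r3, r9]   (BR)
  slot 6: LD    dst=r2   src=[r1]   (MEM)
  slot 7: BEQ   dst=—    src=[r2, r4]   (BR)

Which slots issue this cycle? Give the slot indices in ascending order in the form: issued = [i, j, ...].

issued = [0, 3, 6]

slot 0 (BR): ISSUE — free A3,Mu2,Ld1,B0 rp6 wp4
slot 1 (BR): stall FU — free A3,Mu2,Ld1,B0 rp6 wp4
slot 2 (BR): stall FU — free A3,Mu2,Ld1,B0 rp6 wp4
slot 3 (ALU): ISSUE — free A2,Mu2,Ld1,B0 rp4 wp3
slot 4 (ALU): stall WAW — free A2,Mu2,Ld1,B0 rp4 wp3
slot 5 (BR): stall FU — free A2,Mu2,Ld1,B0 rp4 wp3
slot 6 (MEM): ISSUE — free A2,Mu2,Ld0,B0 rp3 wp2
slot 7 (BR): stall FU — free A2,Mu2,Ld0,B0 rp3 wp2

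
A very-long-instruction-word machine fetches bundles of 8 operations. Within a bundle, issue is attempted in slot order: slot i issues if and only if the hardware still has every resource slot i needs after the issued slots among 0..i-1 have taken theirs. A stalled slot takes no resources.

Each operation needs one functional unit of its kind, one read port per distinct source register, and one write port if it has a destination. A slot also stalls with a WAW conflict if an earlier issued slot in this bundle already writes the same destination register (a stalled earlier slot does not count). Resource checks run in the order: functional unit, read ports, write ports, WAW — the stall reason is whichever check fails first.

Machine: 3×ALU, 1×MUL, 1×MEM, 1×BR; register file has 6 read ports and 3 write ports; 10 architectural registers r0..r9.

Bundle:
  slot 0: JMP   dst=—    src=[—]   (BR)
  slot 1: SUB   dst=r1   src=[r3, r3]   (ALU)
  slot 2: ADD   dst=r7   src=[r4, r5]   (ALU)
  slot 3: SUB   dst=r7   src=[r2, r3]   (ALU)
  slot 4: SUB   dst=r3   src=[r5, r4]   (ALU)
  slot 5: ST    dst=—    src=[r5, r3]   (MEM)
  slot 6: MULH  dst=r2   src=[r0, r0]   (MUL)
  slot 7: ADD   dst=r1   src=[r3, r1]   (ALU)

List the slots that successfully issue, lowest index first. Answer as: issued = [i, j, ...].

issued = [0, 1, 2, 4]

slot 0 (BR): ISSUE — free A3,Mu1,Ld1,B0 rp6 wp3
slot 1 (ALU): ISSUE — free A2,Mu1,Ld1,B0 rp5 wp2
slot 2 (ALU): ISSUE — free A1,Mu1,Ld1,B0 rp3 wp1
slot 3 (ALU): stall WAW — free A1,Mu1,Ld1,B0 rp3 wp1
slot 4 (ALU): ISSUE — free A0,Mu1,Ld1,B0 rp1 wp0
slot 5 (MEM): stall RD_PORT — free A0,Mu1,Ld1,B0 rp1 wp0
slot 6 (MUL): stall WR_PORT — free A0,Mu1,Ld1,B0 rp1 wp0
slot 7 (ALU): stall FU — free A0,Mu1,Ld1,B0 rp1 wp0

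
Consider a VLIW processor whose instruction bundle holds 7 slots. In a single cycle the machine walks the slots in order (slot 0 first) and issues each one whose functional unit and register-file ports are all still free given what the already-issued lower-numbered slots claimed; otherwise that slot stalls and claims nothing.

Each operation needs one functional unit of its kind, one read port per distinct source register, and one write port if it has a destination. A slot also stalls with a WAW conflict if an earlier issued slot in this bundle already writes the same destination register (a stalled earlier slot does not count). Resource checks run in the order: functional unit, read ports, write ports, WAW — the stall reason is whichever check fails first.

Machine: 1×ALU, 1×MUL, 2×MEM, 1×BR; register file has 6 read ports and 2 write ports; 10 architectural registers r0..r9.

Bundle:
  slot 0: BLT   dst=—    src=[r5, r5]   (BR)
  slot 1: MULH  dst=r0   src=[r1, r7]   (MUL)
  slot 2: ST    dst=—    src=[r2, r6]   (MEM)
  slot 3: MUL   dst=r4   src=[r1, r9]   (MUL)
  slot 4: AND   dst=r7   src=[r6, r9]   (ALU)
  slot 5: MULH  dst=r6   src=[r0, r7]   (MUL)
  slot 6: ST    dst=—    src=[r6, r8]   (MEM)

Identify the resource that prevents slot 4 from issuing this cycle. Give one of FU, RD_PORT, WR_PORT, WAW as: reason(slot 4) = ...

  0. BR ⇒ go  {1A/1Mu/2Ld/0B | 5r 2w}
  1. MUL→r0 ⇒ go  {1A/0Mu/2Ld/0B | 3r 1w}
  2. MEM ⇒ go  {1A/0Mu/1Ld/0B | 1r 1w}
  3. MUL→r4 ⇒ no(FU)  {1A/0Mu/1Ld/0B | 1r 1w}
  4. ALU→r7 ⇒ no(RD_PORT)  {1A/0Mu/1Ld/0B | 1r 1w}
  5. MUL→r6 ⇒ no(FU)  {1A/0Mu/1Ld/0B | 1r 1w}
  6. MEM ⇒ no(RD_PORT)  {1A/0Mu/1Ld/0B | 1r 1w}

reason(slot 4) = RD_PORT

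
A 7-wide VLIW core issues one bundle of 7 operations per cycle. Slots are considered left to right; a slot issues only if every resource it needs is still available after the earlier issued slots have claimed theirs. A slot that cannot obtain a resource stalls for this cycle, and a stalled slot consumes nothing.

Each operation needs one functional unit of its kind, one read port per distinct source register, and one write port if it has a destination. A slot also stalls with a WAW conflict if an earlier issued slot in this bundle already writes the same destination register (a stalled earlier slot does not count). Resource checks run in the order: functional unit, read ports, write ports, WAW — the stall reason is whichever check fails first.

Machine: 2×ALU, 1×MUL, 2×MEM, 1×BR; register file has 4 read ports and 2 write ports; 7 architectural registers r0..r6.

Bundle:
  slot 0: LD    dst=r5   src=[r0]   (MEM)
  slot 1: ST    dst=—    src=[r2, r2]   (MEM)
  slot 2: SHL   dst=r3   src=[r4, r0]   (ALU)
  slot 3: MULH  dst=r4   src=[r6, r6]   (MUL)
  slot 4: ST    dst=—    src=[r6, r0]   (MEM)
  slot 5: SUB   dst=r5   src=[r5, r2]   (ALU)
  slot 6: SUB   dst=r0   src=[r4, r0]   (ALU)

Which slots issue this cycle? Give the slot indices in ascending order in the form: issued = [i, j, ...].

[0] MEM needs rd=1 wr=1: ok; after: ALU=2 MUL=1 MEM=1 BR=1, R=3, W=1
[1] MEM needs rd=1 wr=0: ok; after: ALU=2 MUL=1 MEM=0 BR=1, R=2, W=1
[2] ALU needs rd=2 wr=1: ok; after: ALU=1 MUL=1 MEM=0 BR=1, R=0, W=0
[3] MUL needs rd=1 wr=1: RD_PORT; after: ALU=1 MUL=1 MEM=0 BR=1, R=0, W=0
[4] MEM needs rd=2 wr=0: FU; after: ALU=1 MUL=1 MEM=0 BR=1, R=0, W=0
[5] ALU needs rd=2 wr=1: RD_PORT; after: ALU=1 MUL=1 MEM=0 BR=1, R=0, W=0
[6] ALU needs rd=2 wr=1: RD_PORT; after: ALU=1 MUL=1 MEM=0 BR=1, R=0, W=0

issued = [0, 1, 2]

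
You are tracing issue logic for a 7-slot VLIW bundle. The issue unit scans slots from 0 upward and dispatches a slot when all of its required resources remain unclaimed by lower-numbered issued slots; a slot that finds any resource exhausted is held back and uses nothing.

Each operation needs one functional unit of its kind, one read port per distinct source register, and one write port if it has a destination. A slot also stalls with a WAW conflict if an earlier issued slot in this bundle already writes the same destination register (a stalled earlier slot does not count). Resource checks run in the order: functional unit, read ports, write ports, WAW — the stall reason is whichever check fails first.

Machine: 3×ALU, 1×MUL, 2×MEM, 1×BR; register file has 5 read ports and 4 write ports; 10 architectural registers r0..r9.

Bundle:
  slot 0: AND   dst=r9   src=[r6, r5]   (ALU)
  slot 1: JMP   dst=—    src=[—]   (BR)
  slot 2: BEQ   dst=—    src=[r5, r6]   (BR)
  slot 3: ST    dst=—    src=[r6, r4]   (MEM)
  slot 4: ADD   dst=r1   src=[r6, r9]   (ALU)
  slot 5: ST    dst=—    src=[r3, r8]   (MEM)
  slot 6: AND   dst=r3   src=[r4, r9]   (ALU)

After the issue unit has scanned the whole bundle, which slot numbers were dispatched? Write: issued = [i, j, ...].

issued = [0, 1, 3]

[0] ALU needs rd=2 wr=1: ok; after: ALU=2 MUL=1 MEM=2 BR=1, R=3, W=3
[1] BR needs rd=0 wr=0: ok; after: ALU=2 MUL=1 MEM=2 BR=0, R=3, W=3
[2] BR needs rd=2 wr=0: FU; after: ALU=2 MUL=1 MEM=2 BR=0, R=3, W=3
[3] MEM needs rd=2 wr=0: ok; after: ALU=2 MUL=1 MEM=1 BR=0, R=1, W=3
[4] ALU needs rd=2 wr=1: RD_PORT; after: ALU=2 MUL=1 MEM=1 BR=0, R=1, W=3
[5] MEM needs rd=2 wr=0: RD_PORT; after: ALU=2 MUL=1 MEM=1 BR=0, R=1, W=3
[6] ALU needs rd=2 wr=1: RD_PORT; after: ALU=2 MUL=1 MEM=1 BR=0, R=1, W=3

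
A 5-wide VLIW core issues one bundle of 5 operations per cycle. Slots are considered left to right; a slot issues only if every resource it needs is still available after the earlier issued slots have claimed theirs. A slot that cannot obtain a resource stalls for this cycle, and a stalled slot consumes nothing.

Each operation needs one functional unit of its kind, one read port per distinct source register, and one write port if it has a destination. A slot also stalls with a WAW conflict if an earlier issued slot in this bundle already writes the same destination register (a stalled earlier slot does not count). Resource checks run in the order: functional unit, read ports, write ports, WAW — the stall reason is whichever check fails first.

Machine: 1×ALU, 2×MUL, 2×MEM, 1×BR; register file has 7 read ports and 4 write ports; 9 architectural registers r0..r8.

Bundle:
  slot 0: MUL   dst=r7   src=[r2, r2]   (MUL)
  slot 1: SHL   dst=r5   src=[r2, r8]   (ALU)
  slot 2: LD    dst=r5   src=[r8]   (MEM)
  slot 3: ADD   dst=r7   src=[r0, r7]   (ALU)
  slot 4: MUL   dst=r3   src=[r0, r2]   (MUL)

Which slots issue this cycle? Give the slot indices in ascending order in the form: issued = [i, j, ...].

issued = [0, 1, 4]

(0) want 1×MUL +1rd +1wr — yes → AL1|MU1|ME2|BR1|rd6|wr3
(1) want 1×ALU +2rd +1wr — yes → AL0|MU1|ME2|BR1|rd4|wr2
(2) want 1×MEM +1rd +1wr — WAW → AL0|MU1|ME2|BR1|rd4|wr2
(3) want 1×ALU +2rd +1wr — FU → AL0|MU1|ME2|BR1|rd4|wr2
(4) want 1×MUL +2rd +1wr — yes → AL0|MU0|ME2|BR1|rd2|wr1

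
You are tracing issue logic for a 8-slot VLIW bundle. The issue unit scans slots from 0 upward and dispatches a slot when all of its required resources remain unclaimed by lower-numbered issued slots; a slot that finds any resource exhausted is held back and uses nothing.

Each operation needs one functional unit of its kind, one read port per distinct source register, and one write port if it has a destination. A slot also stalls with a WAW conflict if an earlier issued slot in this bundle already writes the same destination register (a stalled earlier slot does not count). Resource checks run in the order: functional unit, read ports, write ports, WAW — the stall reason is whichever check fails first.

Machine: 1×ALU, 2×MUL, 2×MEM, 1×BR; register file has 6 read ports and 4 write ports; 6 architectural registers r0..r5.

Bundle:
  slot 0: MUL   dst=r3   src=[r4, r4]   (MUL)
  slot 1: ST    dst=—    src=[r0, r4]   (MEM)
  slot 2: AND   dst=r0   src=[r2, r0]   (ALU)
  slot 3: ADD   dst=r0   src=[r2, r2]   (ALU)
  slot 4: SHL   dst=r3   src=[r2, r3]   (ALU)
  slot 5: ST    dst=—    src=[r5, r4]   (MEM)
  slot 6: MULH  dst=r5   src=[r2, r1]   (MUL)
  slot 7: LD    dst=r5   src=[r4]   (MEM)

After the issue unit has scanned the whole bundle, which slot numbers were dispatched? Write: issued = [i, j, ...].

#0 MUL src=r4,r4 dispatched  <A:1 Mu:1 Ld:2 B:1 rd:5 wr:3>
#1 MEM src=r0,r4 dispatched  <A:1 Mu:1 Ld:1 B:1 rd:3 wr:3>
#2 ALU src=r2,r0 dispatched  <A:0 Mu:1 Ld:1 B:1 rd:1 wr:2>
#3 ALU src=r2,r2 held:FU  <A:0 Mu:1 Ld:1 B:1 rd:1 wr:2>
#4 ALU src=r2,r3 held:FU  <A:0 Mu:1 Ld:1 B:1 rd:1 wr:2>
#5 MEM src=r5,r4 held:RD_PORT  <A:0 Mu:1 Ld:1 B:1 rd:1 wr:2>
#6 MUL src=r2,r1 held:RD_PORT  <A:0 Mu:1 Ld:1 B:1 rd:1 wr:2>
#7 MEM src=r4 dispatched  <A:0 Mu:1 Ld:0 B:1 rd:0 wr:1>

issued = [0, 1, 2, 7]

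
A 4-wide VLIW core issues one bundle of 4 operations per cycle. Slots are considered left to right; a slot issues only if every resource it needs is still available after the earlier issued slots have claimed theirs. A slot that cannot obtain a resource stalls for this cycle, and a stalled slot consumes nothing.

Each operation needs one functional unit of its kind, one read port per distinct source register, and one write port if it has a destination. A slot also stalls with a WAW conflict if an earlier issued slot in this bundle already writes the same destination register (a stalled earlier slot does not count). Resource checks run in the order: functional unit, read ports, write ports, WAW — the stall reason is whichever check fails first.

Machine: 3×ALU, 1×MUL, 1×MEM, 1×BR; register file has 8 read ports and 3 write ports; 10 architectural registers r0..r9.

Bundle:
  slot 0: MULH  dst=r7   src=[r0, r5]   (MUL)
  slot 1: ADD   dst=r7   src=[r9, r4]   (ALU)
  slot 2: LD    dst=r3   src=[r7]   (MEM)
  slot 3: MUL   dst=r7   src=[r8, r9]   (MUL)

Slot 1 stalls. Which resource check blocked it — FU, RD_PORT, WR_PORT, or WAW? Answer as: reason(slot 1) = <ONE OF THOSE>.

reason(slot 1) = WAW

slot 0 (MUL): ISSUE — free A3,Mu0,Ld1,B1 rp6 wp2
slot 1 (ALU): stall WAW — free A3,Mu0,Ld1,B1 rp6 wp2
slot 2 (MEM): ISSUE — free A3,Mu0,Ld0,B1 rp5 wp1
slot 3 (MUL): stall FU — free A3,Mu0,Ld0,B1 rp5 wp1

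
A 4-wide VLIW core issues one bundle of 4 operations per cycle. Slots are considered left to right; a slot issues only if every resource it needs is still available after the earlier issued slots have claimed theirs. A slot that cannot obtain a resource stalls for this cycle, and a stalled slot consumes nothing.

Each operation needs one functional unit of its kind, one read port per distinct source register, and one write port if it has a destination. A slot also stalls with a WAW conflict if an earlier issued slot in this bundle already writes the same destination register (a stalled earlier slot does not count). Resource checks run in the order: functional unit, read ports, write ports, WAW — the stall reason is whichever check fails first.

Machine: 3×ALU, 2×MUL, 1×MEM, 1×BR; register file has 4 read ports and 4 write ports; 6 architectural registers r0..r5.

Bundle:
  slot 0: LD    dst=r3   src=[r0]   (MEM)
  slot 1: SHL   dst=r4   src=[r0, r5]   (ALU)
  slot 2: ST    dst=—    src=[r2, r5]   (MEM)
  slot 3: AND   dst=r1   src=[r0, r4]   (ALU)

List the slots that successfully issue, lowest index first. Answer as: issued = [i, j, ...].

  0. MEM→r3 ⇒ go  {3A/2Mu/0Ld/1B | 3r 3w}
  1. ALU→r4 ⇒ go  {2A/2Mu/0Ld/1B | 1r 2w}
  2. MEM ⇒ no(FU)  {2A/2Mu/0Ld/1B | 1r 2w}
  3. ALU→r1 ⇒ no(RD_PORT)  {2A/2Mu/0Ld/1B | 1r 2w}

issued = [0, 1]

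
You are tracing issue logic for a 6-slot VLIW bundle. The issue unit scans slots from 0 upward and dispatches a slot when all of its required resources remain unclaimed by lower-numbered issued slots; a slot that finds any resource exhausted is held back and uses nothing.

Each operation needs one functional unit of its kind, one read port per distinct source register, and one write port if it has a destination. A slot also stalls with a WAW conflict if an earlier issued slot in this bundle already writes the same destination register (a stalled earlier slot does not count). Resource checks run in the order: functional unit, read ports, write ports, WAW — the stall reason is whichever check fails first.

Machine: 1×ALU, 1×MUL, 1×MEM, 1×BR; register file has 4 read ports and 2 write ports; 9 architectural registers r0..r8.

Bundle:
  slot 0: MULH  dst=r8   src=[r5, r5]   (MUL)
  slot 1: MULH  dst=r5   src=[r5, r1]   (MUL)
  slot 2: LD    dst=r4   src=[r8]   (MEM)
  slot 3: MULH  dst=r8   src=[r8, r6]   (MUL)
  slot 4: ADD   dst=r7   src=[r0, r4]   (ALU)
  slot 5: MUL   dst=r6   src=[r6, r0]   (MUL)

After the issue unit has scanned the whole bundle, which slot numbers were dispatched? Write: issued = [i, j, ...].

issued = [0, 2]

slot 0 (MUL): ISSUE — free A1,Mu0,Ld1,B1 rp3 wp1
slot 1 (MUL): stall FU — free A1,Mu0,Ld1,B1 rp3 wp1
slot 2 (MEM): ISSUE — free A1,Mu0,Ld0,B1 rp2 wp0
slot 3 (MUL): stall FU — free A1,Mu0,Ld0,B1 rp2 wp0
slot 4 (ALU): stall WR_PORT — free A1,Mu0,Ld0,B1 rp2 wp0
slot 5 (MUL): stall FU — free A1,Mu0,Ld0,B1 rp2 wp0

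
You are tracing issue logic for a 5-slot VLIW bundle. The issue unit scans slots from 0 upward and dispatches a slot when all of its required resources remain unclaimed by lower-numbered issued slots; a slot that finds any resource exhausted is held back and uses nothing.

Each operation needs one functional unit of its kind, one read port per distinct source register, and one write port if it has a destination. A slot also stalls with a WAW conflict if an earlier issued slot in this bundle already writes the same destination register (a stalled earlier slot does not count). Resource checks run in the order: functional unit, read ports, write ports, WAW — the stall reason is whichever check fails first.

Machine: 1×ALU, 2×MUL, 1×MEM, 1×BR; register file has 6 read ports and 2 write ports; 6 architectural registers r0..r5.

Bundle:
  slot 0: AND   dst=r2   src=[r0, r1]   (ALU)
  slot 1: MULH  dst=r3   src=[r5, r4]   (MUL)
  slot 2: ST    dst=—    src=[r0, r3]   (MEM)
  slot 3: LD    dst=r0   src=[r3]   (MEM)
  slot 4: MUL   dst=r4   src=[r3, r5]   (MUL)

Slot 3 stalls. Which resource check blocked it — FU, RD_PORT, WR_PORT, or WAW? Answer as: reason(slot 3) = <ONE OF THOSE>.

reason(slot 3) = FU

slot 0 (ALU): ISSUE — free A0,Mu2,Ld1,B1 rp4 wp1
slot 1 (MUL): ISSUE — free A0,Mu1,Ld1,B1 rp2 wp0
slot 2 (MEM): ISSUE — free A0,Mu1,Ld0,B1 rp0 wp0
slot 3 (MEM): stall FU — free A0,Mu1,Ld0,B1 rp0 wp0
slot 4 (MUL): stall RD_PORT — free A0,Mu1,Ld0,B1 rp0 wp0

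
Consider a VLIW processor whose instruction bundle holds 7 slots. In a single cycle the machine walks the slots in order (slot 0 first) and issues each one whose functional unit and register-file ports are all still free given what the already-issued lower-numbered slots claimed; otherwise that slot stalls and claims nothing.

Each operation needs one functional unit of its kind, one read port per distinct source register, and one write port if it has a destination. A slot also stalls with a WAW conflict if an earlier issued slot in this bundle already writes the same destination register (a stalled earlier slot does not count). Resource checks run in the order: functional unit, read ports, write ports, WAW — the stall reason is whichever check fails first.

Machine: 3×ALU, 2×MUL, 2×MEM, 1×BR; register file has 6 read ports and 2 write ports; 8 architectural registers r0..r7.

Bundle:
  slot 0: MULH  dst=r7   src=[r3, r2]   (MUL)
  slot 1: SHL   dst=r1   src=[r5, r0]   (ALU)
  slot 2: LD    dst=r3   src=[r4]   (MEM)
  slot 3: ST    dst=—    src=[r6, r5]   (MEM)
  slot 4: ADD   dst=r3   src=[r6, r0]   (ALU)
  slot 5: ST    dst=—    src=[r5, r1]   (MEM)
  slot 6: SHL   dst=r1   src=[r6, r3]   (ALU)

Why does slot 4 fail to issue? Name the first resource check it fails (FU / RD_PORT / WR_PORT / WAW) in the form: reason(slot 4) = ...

[0] MUL needs rd=2 wr=1: ok; after: ALU=3 MUL=1 MEM=2 BR=1, R=4, W=1
[1] ALU needs rd=2 wr=1: ok; after: ALU=2 MUL=1 MEM=2 BR=1, R=2, W=0
[2] MEM needs rd=1 wr=1: WR_PORT; after: ALU=2 MUL=1 MEM=2 BR=1, R=2, W=0
[3] MEM needs rd=2 wr=0: ok; after: ALU=2 MUL=1 MEM=1 BR=1, R=0, W=0
[4] ALU needs rd=2 wr=1: RD_PORT; after: ALU=2 MUL=1 MEM=1 BR=1, R=0, W=0
[5] MEM needs rd=2 wr=0: RD_PORT; after: ALU=2 MUL=1 MEM=1 BR=1, R=0, W=0
[6] ALU needs rd=2 wr=1: RD_PORT; after: ALU=2 MUL=1 MEM=1 BR=1, R=0, W=0

reason(slot 4) = RD_PORT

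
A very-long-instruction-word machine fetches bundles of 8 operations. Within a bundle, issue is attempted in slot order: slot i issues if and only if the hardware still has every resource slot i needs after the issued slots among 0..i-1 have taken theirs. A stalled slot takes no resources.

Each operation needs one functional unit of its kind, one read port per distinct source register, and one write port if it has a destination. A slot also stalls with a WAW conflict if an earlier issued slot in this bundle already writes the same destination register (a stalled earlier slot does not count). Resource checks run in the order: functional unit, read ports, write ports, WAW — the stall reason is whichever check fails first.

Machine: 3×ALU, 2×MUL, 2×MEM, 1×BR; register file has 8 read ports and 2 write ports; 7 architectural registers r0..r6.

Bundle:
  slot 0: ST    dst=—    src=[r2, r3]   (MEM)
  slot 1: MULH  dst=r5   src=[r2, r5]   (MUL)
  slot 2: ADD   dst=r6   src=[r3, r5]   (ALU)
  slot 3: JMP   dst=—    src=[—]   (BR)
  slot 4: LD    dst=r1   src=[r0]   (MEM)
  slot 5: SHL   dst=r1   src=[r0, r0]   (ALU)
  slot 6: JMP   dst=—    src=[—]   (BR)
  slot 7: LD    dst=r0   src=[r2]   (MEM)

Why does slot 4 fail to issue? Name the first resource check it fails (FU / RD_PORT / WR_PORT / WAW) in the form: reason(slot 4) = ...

(0) want 1×MEM +2rd +0wr — yes → AL3|MU2|ME1|BR1|rd6|wr2
(1) want 1×MUL +2rd +1wr — yes → AL3|MU1|ME1|BR1|rd4|wr1
(2) want 1×ALU +2rd +1wr — yes → AL2|MU1|ME1|BR1|rd2|wr0
(3) want 1×BR +0rd +0wr — yes → AL2|MU1|ME1|BR0|rd2|wr0
(4) want 1×MEM +1rd +1wr — WR_PORT → AL2|MU1|ME1|BR0|rd2|wr0
(5) want 1×ALU +1rd +1wr — WR_PORT → AL2|MU1|ME1|BR0|rd2|wr0
(6) want 1×BR +0rd +0wr — FU → AL2|MU1|ME1|BR0|rd2|wr0
(7) want 1×MEM +1rd +1wr — WR_PORT → AL2|MU1|ME1|BR0|rd2|wr0

reason(slot 4) = WR_PORT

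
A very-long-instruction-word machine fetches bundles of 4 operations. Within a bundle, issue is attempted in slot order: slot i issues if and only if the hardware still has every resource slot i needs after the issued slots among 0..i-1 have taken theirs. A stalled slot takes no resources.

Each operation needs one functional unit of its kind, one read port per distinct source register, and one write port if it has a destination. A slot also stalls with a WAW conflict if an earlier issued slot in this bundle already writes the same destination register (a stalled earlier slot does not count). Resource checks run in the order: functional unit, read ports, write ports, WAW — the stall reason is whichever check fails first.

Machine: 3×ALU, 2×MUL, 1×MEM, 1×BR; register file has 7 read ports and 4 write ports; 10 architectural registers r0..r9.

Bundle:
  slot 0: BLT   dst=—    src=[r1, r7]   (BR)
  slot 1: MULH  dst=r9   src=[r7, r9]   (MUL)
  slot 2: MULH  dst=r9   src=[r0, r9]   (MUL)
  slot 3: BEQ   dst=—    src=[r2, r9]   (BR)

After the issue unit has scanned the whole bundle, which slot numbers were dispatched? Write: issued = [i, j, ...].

[0] BR needs rd=2 wr=0: ok; after: ALU=3 MUL=2 MEM=1 BR=0, R=5, W=4
[1] MUL needs rd=2 wr=1: ok; after: ALU=3 MUL=1 MEM=1 BR=0, R=3, W=3
[2] MUL needs rd=2 wr=1: WAW; after: ALU=3 MUL=1 MEM=1 BR=0, R=3, W=3
[3] BR needs rd=2 wr=0: FU; after: ALU=3 MUL=1 MEM=1 BR=0, R=3, W=3

issued = [0, 1]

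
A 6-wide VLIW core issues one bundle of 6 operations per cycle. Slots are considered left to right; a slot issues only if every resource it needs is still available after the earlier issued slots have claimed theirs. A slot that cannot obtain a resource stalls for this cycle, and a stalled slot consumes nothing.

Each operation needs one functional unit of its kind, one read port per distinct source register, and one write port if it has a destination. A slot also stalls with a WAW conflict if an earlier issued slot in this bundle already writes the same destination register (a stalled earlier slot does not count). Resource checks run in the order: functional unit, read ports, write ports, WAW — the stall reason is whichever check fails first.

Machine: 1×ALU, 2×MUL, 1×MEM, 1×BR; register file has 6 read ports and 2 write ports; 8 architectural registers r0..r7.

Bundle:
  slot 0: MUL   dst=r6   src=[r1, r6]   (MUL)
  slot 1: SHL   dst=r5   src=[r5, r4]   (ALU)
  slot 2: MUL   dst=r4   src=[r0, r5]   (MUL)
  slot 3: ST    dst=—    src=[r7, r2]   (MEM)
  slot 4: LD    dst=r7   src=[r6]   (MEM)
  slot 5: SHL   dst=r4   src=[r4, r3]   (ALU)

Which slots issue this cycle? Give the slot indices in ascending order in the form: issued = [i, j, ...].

slot 0 (MUL): ISSUE — free A1,Mu1,Ld1,B1 rp4 wp1
slot 1 (ALU): ISSUE — free A0,Mu1,Ld1,B1 rp2 wp0
slot 2 (MUL): stall WR_PORT — free A0,Mu1,Ld1,B1 rp2 wp0
slot 3 (MEM): ISSUE — free A0,Mu1,Ld0,B1 rp0 wp0
slot 4 (MEM): stall FU — free A0,Mu1,Ld0,B1 rp0 wp0
slot 5 (ALU): stall FU — free A0,Mu1,Ld0,B1 rp0 wp0

issued = [0, 1, 3]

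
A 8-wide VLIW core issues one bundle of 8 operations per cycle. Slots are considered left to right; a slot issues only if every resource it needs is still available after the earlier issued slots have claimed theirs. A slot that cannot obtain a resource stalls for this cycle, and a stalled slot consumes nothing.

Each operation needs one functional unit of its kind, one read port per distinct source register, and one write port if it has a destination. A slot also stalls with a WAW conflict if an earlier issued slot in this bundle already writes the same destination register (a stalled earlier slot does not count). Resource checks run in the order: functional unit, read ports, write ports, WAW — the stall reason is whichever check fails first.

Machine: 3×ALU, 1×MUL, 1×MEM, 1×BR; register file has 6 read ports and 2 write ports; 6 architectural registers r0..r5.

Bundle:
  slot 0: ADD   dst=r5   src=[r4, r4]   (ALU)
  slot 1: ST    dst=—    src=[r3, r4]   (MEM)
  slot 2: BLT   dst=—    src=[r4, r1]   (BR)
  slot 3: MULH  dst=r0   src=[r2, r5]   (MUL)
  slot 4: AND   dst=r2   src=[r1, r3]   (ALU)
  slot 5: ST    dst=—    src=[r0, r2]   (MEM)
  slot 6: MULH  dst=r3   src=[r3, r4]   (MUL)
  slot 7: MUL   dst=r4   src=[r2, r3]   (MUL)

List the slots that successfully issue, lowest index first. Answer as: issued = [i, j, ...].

issued = [0, 1, 2]

[0] ALU needs rd=1 wr=1: ok; after: ALU=2 MUL=1 MEM=1 BR=1, R=5, W=1
[1] MEM needs rd=2 wr=0: ok; after: ALU=2 MUL=1 MEM=0 BR=1, R=3, W=1
[2] BR needs rd=2 wr=0: ok; after: ALU=2 MUL=1 MEM=0 BR=0, R=1, W=1
[3] MUL needs rd=2 wr=1: RD_PORT; after: ALU=2 MUL=1 MEM=0 BR=0, R=1, W=1
[4] ALU needs rd=2 wr=1: RD_PORT; after: ALU=2 MUL=1 MEM=0 BR=0, R=1, W=1
[5] MEM needs rd=2 wr=0: FU; after: ALU=2 MUL=1 MEM=0 BR=0, R=1, W=1
[6] MUL needs rd=2 wr=1: RD_PORT; after: ALU=2 MUL=1 MEM=0 BR=0, R=1, W=1
[7] MUL needs rd=2 wr=1: RD_PORT; after: ALU=2 MUL=1 MEM=0 BR=0, R=1, W=1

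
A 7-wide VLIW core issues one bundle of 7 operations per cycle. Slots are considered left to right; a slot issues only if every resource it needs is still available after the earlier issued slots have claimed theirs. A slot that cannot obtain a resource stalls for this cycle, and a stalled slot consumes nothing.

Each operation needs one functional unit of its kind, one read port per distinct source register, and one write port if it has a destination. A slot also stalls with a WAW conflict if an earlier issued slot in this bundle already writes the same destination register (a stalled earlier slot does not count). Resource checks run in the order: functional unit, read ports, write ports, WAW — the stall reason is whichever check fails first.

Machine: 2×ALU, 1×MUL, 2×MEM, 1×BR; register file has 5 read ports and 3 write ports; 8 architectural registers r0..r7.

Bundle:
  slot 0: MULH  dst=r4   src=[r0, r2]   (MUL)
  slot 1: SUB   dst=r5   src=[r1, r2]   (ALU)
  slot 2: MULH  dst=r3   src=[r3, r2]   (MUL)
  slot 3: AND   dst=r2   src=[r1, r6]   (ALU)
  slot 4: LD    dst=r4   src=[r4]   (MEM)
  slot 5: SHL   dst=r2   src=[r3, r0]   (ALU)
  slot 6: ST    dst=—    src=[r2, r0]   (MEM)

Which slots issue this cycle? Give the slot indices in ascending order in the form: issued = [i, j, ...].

[0] MUL needs rd=2 wr=1: ok; after: ALU=2 MUL=0 MEM=2 BR=1, R=3, W=2
[1] ALU needs rd=2 wr=1: ok; after: ALU=1 MUL=0 MEM=2 BR=1, R=1, W=1
[2] MUL needs rd=2 wr=1: FU; after: ALU=1 MUL=0 MEM=2 BR=1, R=1, W=1
[3] ALU needs rd=2 wr=1: RD_PORT; after: ALU=1 MUL=0 MEM=2 BR=1, R=1, W=1
[4] MEM needs rd=1 wr=1: WAW; after: ALU=1 MUL=0 MEM=2 BR=1, R=1, W=1
[5] ALU needs rd=2 wr=1: RD_PORT; after: ALU=1 MUL=0 MEM=2 BR=1, R=1, W=1
[6] MEM needs rd=2 wr=0: RD_PORT; after: ALU=1 MUL=0 MEM=2 BR=1, R=1, W=1

issued = [0, 1]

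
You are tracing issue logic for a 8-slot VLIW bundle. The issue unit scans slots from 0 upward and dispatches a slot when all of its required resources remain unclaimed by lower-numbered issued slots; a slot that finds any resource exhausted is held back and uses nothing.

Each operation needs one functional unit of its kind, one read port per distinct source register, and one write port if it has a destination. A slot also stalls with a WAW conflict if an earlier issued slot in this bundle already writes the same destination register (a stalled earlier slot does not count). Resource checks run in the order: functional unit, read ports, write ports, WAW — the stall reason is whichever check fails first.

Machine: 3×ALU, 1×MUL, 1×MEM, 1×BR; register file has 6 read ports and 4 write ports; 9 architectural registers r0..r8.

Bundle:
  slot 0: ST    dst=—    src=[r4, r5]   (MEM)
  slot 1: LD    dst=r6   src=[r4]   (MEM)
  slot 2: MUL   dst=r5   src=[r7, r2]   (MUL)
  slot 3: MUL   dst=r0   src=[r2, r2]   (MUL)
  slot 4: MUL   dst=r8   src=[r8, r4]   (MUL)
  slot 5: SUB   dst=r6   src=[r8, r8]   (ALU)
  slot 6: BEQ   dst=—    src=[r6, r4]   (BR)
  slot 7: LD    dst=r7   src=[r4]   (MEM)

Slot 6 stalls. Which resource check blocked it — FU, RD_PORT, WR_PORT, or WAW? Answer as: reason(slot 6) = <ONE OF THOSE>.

reason(slot 6) = RD_PORT

[0] MEM needs rd=2 wr=0: ok; after: ALU=3 MUL=1 MEM=0 BR=1, R=4, W=4
[1] MEM needs rd=1 wr=1: FU; after: ALU=3 MUL=1 MEM=0 BR=1, R=4, W=4
[2] MUL needs rd=2 wr=1: ok; after: ALU=3 MUL=0 MEM=0 BR=1, R=2, W=3
[3] MUL needs rd=1 wr=1: FU; after: ALU=3 MUL=0 MEM=0 BR=1, R=2, W=3
[4] MUL needs rd=2 wr=1: FU; after: ALU=3 MUL=0 MEM=0 BR=1, R=2, W=3
[5] ALU needs rd=1 wr=1: ok; after: ALU=2 MUL=0 MEM=0 BR=1, R=1, W=2
[6] BR needs rd=2 wr=0: RD_PORT; after: ALU=2 MUL=0 MEM=0 BR=1, R=1, W=2
[7] MEM needs rd=1 wr=1: FU; after: ALU=2 MUL=0 MEM=0 BR=1, R=1, W=2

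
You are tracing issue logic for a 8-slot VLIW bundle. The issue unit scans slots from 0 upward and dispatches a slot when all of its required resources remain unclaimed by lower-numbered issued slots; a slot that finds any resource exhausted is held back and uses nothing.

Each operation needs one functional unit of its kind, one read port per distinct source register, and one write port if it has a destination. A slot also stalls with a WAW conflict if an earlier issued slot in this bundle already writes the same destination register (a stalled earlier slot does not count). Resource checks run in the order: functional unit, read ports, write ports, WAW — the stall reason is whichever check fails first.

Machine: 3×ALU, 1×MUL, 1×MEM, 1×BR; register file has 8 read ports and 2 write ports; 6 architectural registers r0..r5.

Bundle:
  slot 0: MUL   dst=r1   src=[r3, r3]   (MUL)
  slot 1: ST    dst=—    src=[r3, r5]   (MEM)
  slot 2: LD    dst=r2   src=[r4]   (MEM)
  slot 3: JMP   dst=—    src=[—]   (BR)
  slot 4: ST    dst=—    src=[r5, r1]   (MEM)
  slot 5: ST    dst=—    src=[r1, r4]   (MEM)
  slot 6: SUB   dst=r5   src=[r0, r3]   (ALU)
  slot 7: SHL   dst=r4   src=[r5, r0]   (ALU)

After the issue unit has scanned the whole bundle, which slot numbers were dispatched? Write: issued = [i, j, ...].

issued = [0, 1, 3, 6]

slot 0 (MUL): ISSUE — free A3,Mu0,Ld1,B1 rp7 wp1
slot 1 (MEM): ISSUE — free A3,Mu0,Ld0,B1 rp5 wp1
slot 2 (MEM): stall FU — free A3,Mu0,Ld0,B1 rp5 wp1
slot 3 (BR): ISSUE — free A3,Mu0,Ld0,B0 rp5 wp1
slot 4 (MEM): stall FU — free A3,Mu0,Ld0,B0 rp5 wp1
slot 5 (MEM): stall FU — free A3,Mu0,Ld0,B0 rp5 wp1
slot 6 (ALU): ISSUE — free A2,Mu0,Ld0,B0 rp3 wp0
slot 7 (ALU): stall WR_PORT — free A2,Mu0,Ld0,B0 rp3 wp0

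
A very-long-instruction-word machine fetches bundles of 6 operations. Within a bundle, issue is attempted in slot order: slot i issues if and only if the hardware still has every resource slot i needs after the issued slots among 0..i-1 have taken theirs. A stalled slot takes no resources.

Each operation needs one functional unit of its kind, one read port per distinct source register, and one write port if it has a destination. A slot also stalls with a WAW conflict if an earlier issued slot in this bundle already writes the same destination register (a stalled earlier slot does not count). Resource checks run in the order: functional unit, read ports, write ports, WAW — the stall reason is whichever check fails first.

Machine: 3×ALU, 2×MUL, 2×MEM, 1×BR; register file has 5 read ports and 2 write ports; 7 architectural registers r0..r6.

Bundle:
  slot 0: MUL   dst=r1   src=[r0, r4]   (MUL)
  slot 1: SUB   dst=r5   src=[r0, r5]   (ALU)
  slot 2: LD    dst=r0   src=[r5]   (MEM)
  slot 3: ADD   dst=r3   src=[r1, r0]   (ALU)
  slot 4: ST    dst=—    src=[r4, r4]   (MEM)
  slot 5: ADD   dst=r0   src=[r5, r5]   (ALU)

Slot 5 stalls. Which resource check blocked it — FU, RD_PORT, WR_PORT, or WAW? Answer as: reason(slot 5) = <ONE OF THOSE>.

reason(slot 5) = RD_PORT

(0) want 1×MUL +2rd +1wr — yes → AL3|MU1|ME2|BR1|rd3|wr1
(1) want 1×ALU +2rd +1wr — yes → AL2|MU1|ME2|BR1|rd1|wr0
(2) want 1×MEM +1rd +1wr — WR_PORT → AL2|MU1|ME2|BR1|rd1|wr0
(3) want 1×ALU +2rd +1wr — RD_PORT → AL2|MU1|ME2|BR1|rd1|wr0
(4) want 1×MEM +1rd +0wr — yes → AL2|MU1|ME1|BR1|rd0|wr0
(5) want 1×ALU +1rd +1wr — RD_PORT → AL2|MU1|ME1|BR1|rd0|wr0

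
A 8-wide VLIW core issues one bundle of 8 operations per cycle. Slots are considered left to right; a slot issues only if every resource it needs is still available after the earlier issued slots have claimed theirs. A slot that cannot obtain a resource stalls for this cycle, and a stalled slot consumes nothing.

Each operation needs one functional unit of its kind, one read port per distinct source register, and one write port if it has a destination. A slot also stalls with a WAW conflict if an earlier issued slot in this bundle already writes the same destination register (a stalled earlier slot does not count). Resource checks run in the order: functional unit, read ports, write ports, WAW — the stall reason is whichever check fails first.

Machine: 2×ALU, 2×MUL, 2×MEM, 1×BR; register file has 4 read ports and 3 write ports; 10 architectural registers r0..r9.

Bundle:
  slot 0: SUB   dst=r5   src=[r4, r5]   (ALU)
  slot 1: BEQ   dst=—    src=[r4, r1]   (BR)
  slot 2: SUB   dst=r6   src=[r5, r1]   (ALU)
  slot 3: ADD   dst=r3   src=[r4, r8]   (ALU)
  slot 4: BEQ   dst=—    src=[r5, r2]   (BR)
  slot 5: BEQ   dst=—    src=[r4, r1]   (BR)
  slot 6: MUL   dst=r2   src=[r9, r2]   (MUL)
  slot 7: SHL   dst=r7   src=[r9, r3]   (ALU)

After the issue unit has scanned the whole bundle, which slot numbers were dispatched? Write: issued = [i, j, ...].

  0. ALU→r5 ⇒ go  {1A/2Mu/2Ld/1B | 2r 2w}
  1. BR ⇒ go  {1A/2Mu/2Ld/0B | 0r 2w}
  2. ALU→r6 ⇒ no(RD_PORT)  {1A/2Mu/2Ld/0B | 0r 2w}
  3. ALU→r3 ⇒ no(RD_PORT)  {1A/2Mu/2Ld/0B | 0r 2w}
  4. BR ⇒ no(FU)  {1A/2Mu/2Ld/0B | 0r 2w}
  5. BR ⇒ no(FU)  {1A/2Mu/2Ld/0B | 0r 2w}
  6. MUL→r2 ⇒ no(RD_PORT)  {1A/2Mu/2Ld/0B | 0r 2w}
  7. ALU→r7 ⇒ no(RD_PORT)  {1A/2Mu/2Ld/0B | 0r 2w}

issued = [0, 1]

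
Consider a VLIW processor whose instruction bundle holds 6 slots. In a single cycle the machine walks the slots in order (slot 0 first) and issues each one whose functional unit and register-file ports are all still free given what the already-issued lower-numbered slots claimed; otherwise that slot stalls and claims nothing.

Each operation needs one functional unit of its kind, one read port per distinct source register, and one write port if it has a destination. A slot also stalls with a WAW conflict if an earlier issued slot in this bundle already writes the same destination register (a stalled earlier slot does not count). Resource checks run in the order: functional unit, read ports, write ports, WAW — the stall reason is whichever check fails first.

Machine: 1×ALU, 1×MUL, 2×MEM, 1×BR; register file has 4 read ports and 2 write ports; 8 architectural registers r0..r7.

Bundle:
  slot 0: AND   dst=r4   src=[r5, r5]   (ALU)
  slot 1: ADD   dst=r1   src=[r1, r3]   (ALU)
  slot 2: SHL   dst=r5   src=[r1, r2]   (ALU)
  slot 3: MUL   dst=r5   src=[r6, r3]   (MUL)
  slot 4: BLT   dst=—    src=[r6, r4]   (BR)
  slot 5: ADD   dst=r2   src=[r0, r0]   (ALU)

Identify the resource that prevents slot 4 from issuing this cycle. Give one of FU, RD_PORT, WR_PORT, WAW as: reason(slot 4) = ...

slot 0 (ALU): ISSUE — free A0,Mu1,Ld2,B1 rp3 wp1
slot 1 (ALU): stall FU — free A0,Mu1,Ld2,B1 rp3 wp1
slot 2 (ALU): stall FU — free A0,Mu1,Ld2,B1 rp3 wp1
slot 3 (MUL): ISSUE — free A0,Mu0,Ld2,B1 rp1 wp0
slot 4 (BR): stall RD_PORT — free A0,Mu0,Ld2,B1 rp1 wp0
slot 5 (ALU): stall FU — free A0,Mu0,Ld2,B1 rp1 wp0

reason(slot 4) = RD_PORT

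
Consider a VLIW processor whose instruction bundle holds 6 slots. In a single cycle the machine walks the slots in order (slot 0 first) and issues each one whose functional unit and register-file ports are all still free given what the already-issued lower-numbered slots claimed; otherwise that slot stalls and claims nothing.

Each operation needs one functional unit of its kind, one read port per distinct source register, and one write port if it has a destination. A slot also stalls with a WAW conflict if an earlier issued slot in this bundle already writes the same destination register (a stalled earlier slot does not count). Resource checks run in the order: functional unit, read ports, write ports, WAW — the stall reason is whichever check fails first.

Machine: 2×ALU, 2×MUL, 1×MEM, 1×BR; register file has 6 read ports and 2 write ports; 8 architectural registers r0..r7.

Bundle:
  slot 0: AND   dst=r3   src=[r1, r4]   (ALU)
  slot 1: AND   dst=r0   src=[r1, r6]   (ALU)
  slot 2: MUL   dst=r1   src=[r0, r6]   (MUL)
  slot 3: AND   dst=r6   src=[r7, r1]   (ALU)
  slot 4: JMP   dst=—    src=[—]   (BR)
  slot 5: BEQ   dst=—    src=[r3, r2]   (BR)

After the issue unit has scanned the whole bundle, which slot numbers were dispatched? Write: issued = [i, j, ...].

[0] ALU needs rd=2 wr=1: ok; after: ALU=1 MUL=2 MEM=1 BR=1, R=4, W=1
[1] ALU needs rd=2 wr=1: ok; after: ALU=0 MUL=2 MEM=1 BR=1, R=2, W=0
[2] MUL needs rd=2 wr=1: WR_PORT; after: ALU=0 MUL=2 MEM=1 BR=1, R=2, W=0
[3] ALU needs rd=2 wr=1: FU; after: ALU=0 MUL=2 MEM=1 BR=1, R=2, W=0
[4] BR needs rd=0 wr=0: ok; after: ALU=0 MUL=2 MEM=1 BR=0, R=2, W=0
[5] BR needs rd=2 wr=0: FU; after: ALU=0 MUL=2 MEM=1 BR=0, R=2, W=0

issued = [0, 1, 4]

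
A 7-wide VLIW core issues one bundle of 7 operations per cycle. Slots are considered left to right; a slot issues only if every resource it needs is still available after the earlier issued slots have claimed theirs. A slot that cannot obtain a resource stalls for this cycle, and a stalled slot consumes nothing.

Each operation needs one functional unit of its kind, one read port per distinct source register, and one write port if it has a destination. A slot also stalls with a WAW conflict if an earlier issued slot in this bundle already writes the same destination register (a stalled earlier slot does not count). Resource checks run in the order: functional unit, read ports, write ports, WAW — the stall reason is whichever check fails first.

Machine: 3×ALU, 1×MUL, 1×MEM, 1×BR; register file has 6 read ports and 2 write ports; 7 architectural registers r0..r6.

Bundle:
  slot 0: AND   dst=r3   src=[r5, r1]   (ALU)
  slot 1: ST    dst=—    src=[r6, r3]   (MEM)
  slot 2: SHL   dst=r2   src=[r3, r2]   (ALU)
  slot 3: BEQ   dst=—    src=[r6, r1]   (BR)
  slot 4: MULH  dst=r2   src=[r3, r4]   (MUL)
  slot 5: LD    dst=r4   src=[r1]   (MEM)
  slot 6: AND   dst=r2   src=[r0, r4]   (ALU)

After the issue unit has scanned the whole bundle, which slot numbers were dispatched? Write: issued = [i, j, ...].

[0] ALU needs rd=2 wr=1: ok; after: ALU=2 MUL=1 MEM=1 BR=1, R=4, W=1
[1] MEM needs rd=2 wr=0: ok; after: ALU=2 MUL=1 MEM=0 BR=1, R=2, W=1
[2] ALU needs rd=2 wr=1: ok; after: ALU=1 MUL=1 MEM=0 BR=1, R=0, W=0
[3] BR needs rd=2 wr=0: RD_PORT; after: ALU=1 MUL=1 MEM=0 BR=1, R=0, W=0
[4] MUL needs rd=2 wr=1: RD_PORT; after: ALU=1 MUL=1 MEM=0 BR=1, R=0, W=0
[5] MEM needs rd=1 wr=1: FU; after: ALU=1 MUL=1 MEM=0 BR=1, R=0, W=0
[6] ALU needs rd=2 wr=1: RD_PORT; after: ALU=1 MUL=1 MEM=0 BR=1, R=0, W=0

issued = [0, 1, 2]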